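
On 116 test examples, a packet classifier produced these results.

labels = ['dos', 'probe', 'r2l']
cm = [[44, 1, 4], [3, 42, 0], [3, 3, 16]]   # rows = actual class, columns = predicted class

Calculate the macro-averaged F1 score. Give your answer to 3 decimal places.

Per-class F1 score (2·TP/(2·TP+FP+FN)):
  dos: TP=44, FP=3+3=6, FN=1+4=5 → 88/99 = 0.8889
  probe: TP=42, FP=1+3=4, FN=3+0=3 → 84/91 = 0.9231
  r2l: TP=16, FP=4+0=4, FN=3+3=6 → 32/42 = 0.7619
Macro-F1 score = mean = (0.8889 + 0.9231 + 0.7619) / 3 = 0.858

0.858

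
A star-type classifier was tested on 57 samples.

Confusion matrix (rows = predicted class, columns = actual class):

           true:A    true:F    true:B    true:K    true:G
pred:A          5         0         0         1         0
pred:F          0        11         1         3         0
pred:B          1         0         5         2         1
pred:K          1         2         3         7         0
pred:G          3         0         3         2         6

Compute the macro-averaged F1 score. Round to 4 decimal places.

0.5917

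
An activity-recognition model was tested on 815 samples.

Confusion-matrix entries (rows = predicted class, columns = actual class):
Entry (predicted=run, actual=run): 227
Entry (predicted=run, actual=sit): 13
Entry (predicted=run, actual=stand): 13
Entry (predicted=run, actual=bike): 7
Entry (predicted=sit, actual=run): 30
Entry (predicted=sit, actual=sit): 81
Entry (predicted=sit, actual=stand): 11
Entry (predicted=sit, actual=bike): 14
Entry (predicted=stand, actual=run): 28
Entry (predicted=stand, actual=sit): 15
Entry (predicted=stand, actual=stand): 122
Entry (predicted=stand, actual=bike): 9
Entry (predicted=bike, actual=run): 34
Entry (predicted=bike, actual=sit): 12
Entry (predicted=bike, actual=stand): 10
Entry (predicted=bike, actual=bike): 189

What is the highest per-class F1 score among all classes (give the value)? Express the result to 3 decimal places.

0.815

Per-class F1 score (2·TP/(2·TP+FP+FN)):
  run: TP=227, FP=13+13+7=33, FN=30+28+34=92 → 454/579 = 0.7841
  sit: TP=81, FP=30+11+14=55, FN=13+15+12=40 → 162/257 = 0.6304
  stand: TP=122, FP=28+15+9=52, FN=13+11+10=34 → 244/330 = 0.7394
  bike: TP=189, FP=34+12+10=56, FN=7+14+9=30 → 378/464 = 0.8147
Highest is class 'bike' with F1 score = 0.815.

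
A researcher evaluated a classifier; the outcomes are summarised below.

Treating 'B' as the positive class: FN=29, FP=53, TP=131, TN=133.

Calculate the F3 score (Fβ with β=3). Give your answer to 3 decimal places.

0.807

Fβ = (1+β²)·TP / ((1+β²)·TP + β²·FN + FP), with β²=9
= 10·131 / (10·131 + 9·29 + 53) = 0.807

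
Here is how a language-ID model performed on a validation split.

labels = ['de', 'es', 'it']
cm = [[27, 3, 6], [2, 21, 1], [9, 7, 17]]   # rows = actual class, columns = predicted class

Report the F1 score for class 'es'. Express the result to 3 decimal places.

Take TP from the diagonal, FP from the rest of the 'es' prediction marginal, FN from the rest of the 'es' actual marginal.
F1 score = 2·TP/(2·TP+FP+FN).
es: TP=21, FP=3+7=10, FN=2+1=3 → 42/55 = 0.7636

0.764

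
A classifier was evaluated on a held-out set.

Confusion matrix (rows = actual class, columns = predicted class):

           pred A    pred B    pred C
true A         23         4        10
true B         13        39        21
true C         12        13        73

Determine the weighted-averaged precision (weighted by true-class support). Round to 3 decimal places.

Per-class precision (TP/(TP+FP)):
  A: TP=23, FP=13+12=25 → 23/48 = 0.4792
  B: TP=39, FP=4+13=17 → 39/56 = 0.6964
  C: TP=73, FP=10+21=31 → 73/104 = 0.7019
Weighted-precision = Σ (supportᵢ/N)·precisionᵢ with N=208: (37/208)·0.4792 + (73/208)·0.6964 + (98/208)·0.7019 = 0.660

0.660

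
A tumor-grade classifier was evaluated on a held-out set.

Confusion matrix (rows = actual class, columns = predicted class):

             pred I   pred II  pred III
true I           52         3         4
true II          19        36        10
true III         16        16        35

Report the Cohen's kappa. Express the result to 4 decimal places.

0.4697

Observed agreement pₒ = trace/N = 123/191 = 0.64398
Expected agreement pₑ = Σ (rowᵢ·colᵢ)/N² = (59·87 + 65·55 + 67·49)/191² = 0.32869
κ = (pₒ − pₑ)/(1 − pₑ) = (0.64398 − 0.32869)/(1 − 0.32869) = 0.4697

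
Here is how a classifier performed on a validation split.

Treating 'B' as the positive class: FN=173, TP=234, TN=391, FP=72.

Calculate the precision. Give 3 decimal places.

0.765

Precision = TP/(TP+FP) = 234/(234+72) = 234/306 = 0.765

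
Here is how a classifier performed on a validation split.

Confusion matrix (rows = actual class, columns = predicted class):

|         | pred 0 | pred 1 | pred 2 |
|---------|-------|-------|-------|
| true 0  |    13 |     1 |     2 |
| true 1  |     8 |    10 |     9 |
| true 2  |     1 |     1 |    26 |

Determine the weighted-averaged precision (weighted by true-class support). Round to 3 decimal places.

0.727

Per-class precision (TP/(TP+FP)):
  0: TP=13, FP=8+1=9 → 13/22 = 0.5909
  1: TP=10, FP=1+1=2 → 10/12 = 0.8333
  2: TP=26, FP=2+9=11 → 26/37 = 0.7027
Weighted-precision = Σ (supportᵢ/N)·precisionᵢ with N=71: (16/71)·0.5909 + (27/71)·0.8333 + (28/71)·0.7027 = 0.727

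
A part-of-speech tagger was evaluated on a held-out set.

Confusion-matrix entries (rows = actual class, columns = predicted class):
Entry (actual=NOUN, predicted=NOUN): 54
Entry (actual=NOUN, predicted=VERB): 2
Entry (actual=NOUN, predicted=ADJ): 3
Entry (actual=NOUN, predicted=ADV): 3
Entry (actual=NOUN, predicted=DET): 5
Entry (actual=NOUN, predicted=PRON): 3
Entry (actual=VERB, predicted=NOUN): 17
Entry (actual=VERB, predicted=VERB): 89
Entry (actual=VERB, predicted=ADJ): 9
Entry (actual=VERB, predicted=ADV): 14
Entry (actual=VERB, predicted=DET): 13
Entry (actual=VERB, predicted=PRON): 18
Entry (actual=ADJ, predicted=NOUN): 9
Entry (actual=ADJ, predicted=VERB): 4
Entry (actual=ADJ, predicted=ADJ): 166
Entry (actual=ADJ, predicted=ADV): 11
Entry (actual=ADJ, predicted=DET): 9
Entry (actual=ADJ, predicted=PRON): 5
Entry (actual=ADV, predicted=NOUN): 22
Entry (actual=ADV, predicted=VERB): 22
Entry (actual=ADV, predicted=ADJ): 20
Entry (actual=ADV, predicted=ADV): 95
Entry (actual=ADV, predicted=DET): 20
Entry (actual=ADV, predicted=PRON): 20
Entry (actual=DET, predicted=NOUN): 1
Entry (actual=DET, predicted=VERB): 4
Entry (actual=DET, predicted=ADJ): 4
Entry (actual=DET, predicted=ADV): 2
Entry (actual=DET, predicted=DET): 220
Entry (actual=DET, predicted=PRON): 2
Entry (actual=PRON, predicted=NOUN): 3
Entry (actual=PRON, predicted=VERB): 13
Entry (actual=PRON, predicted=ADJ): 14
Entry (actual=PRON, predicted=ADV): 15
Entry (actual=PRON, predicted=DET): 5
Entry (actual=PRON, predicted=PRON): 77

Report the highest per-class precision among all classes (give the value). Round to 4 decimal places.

0.8088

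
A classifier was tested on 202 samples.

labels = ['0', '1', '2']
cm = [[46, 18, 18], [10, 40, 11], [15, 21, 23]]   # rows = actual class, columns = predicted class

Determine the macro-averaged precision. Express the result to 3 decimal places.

0.532

Per-class precision (TP/(TP+FP)):
  0: TP=46, FP=10+15=25 → 46/71 = 0.6479
  1: TP=40, FP=18+21=39 → 40/79 = 0.5063
  2: TP=23, FP=18+11=29 → 23/52 = 0.4423
Macro-precision = mean = (0.6479 + 0.5063 + 0.4423) / 3 = 0.532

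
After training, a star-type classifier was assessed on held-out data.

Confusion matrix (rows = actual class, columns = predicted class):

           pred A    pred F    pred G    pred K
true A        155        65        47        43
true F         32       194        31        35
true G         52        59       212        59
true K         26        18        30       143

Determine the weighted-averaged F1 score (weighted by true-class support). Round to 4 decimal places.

0.5855

Per-class F1 score (2·TP/(2·TP+FP+FN)):
  A: TP=155, FP=32+52+26=110, FN=65+47+43=155 → 310/575 = 0.53913
  F: TP=194, FP=65+59+18=142, FN=32+31+35=98 → 388/628 = 0.61783
  G: TP=212, FP=47+31+30=108, FN=52+59+59=170 → 424/702 = 0.60399
  K: TP=143, FP=43+35+59=137, FN=26+18+30=74 → 286/497 = 0.57545
Weighted-F1 score = Σ (supportᵢ/N)·F1 scoreᵢ with N=1201: (310/1201)·0.53913 + (292/1201)·0.61783 + (382/1201)·0.60399 + (217/1201)·0.57545 = 0.5855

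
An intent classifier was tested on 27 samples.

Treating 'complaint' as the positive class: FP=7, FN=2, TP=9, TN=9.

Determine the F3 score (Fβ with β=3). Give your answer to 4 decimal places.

0.7826

Fβ = (1+β²)·TP / ((1+β²)·TP + β²·FN + FP), with β²=9
= 10·9 / (10·9 + 9·2 + 7) = 0.7826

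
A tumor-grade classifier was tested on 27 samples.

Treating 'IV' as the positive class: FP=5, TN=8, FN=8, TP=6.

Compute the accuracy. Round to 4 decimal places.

0.5185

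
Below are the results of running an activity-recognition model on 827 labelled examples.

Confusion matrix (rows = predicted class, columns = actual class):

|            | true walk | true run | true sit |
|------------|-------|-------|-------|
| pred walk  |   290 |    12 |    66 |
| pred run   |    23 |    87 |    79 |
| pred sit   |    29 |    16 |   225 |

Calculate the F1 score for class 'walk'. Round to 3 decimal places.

One-vs-rest for 'walk': TP = diagonal; FP = other classes predicted 'walk'; FN = 'walk' predicted as other.
F1 score = 2·TP/(2·TP+FP+FN).
walk: TP=290, FP=12+66=78, FN=23+29=52 → 580/710 = 0.8169

0.817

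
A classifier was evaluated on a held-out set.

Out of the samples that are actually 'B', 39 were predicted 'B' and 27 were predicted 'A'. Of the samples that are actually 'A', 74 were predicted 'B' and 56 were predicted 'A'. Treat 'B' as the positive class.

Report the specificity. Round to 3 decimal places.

0.431

Specificity = TN/(TN+FP) = 56/(56+74) = 0.431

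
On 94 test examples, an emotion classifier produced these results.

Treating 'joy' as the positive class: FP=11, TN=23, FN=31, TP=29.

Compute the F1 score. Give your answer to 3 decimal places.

Precision = TP/(TP+FP) = 29/40 = 0.7250
Recall = TP/(TP+FN) = 29/60 = 0.4833
F1 = 2·TP/(2·TP+FP+FN) = 58/100 = 0.580

0.580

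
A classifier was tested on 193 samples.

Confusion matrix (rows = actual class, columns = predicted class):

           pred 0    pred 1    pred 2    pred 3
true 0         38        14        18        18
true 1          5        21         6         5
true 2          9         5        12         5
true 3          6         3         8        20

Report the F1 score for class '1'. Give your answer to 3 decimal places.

Take TP from the diagonal, FP from the rest of the '1' prediction marginal, FN from the rest of the '1' actual marginal.
F1 score = 2·TP/(2·TP+FP+FN).
1: TP=21, FP=14+5+3=22, FN=5+6+5=16 → 42/80 = 0.5250

0.525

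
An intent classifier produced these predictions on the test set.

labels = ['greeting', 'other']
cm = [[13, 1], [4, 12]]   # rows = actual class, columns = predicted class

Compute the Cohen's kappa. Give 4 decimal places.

Observed agreement pₒ = trace/N = 25/30 = 0.83333
Expected agreement pₑ = Σ (rowᵢ·colᵢ)/N² = (14·17 + 16·13)/30² = 0.49556
κ = (pₒ − pₑ)/(1 − pₑ) = (0.83333 − 0.49556)/(1 − 0.49556) = 0.6696

0.6696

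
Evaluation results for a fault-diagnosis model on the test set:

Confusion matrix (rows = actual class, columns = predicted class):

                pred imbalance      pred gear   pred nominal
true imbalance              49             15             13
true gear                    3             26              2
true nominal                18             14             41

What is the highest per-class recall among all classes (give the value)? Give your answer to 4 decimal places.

Per-class recall (TP/(TP+FN)):
  imbalance: TP=49, FN=15+13=28 → 49/77 = 0.63636
  gear: TP=26, FN=3+2=5 → 26/31 = 0.83871
  nominal: TP=41, FN=18+14=32 → 41/73 = 0.56164
Highest is class 'gear' with recall = 0.8387.

0.8387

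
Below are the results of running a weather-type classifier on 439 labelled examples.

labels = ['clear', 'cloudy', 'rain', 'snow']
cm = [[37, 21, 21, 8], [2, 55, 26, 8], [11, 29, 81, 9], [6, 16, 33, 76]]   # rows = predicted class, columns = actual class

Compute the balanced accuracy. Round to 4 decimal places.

0.5927

Balanced accuracy = mean of per-class recall.
  clear: recall = 37/56 = 0.66071
  cloudy: recall = 55/121 = 0.45455
  rain: recall = 81/161 = 0.50311
  snow: recall = 76/101 = 0.75248
Mean = (0.66071 + 0.45455 + 0.50311 + 0.75248) / 4 = 0.5927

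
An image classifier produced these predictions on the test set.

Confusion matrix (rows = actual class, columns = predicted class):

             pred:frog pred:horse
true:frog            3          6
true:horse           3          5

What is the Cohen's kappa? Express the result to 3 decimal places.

Observed agreement pₒ = trace/N = 8/17 = 0.4706
Expected agreement pₑ = Σ (rowᵢ·colᵢ)/N² = (9·6 + 8·11)/17² = 0.4913
κ = (pₒ − pₑ)/(1 − pₑ) = (0.4706 − 0.4913)/(1 − 0.4913) = -0.041

-0.041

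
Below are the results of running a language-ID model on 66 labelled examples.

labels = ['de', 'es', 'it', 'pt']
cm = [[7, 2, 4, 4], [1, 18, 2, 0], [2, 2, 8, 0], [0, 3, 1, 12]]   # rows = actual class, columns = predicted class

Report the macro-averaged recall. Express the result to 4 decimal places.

Per-class recall (TP/(TP+FN)):
  de: TP=7, FN=2+4+4=10 → 7/17 = 0.41176
  es: TP=18, FN=1+2+0=3 → 18/21 = 0.85714
  it: TP=8, FN=2+2+0=4 → 8/12 = 0.66667
  pt: TP=12, FN=0+3+1=4 → 12/16 = 0.75000
Macro-recall = mean = (0.41176 + 0.85714 + 0.66667 + 0.75000) / 4 = 0.6714

0.6714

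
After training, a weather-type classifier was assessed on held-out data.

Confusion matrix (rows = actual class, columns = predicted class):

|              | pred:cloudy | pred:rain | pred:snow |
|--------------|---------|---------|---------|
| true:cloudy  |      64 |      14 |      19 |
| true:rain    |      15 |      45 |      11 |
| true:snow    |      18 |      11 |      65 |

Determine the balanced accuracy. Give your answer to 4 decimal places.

0.6617

Balanced accuracy = mean of per-class recall.
  cloudy: recall = 64/97 = 0.65979
  rain: recall = 45/71 = 0.63380
  snow: recall = 65/94 = 0.69149
Mean = (0.65979 + 0.63380 + 0.69149) / 3 = 0.6617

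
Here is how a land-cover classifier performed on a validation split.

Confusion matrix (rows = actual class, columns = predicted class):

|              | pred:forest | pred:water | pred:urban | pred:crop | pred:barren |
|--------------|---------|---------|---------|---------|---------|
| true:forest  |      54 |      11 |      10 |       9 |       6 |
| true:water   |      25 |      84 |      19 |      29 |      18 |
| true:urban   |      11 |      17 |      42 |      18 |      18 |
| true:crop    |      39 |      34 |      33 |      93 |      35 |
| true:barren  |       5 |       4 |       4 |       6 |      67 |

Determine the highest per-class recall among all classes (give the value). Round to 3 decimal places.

0.779

Per-class recall (TP/(TP+FN)):
  forest: TP=54, FN=11+10+9+6=36 → 54/90 = 0.6000
  water: TP=84, FN=25+19+29+18=91 → 84/175 = 0.4800
  urban: TP=42, FN=11+17+18+18=64 → 42/106 = 0.3962
  crop: TP=93, FN=39+34+33+35=141 → 93/234 = 0.3974
  barren: TP=67, FN=5+4+4+6=19 → 67/86 = 0.7791
Highest is class 'barren' with recall = 0.779.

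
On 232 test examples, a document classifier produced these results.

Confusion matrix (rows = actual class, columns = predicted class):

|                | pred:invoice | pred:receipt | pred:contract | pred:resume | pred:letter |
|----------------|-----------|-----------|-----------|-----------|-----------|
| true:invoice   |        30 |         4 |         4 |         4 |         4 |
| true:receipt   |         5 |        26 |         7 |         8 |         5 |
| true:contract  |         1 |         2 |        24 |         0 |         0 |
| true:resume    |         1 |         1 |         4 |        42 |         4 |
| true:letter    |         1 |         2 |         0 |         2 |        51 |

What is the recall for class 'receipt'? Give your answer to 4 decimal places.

Take TP from the diagonal, FP from the rest of the 'receipt' prediction marginal, FN from the rest of the 'receipt' actual marginal.
recall = TP/(TP+FN).
receipt: TP=26, FN=5+7+8+5=25 → 26/51 = 0.50980

0.5098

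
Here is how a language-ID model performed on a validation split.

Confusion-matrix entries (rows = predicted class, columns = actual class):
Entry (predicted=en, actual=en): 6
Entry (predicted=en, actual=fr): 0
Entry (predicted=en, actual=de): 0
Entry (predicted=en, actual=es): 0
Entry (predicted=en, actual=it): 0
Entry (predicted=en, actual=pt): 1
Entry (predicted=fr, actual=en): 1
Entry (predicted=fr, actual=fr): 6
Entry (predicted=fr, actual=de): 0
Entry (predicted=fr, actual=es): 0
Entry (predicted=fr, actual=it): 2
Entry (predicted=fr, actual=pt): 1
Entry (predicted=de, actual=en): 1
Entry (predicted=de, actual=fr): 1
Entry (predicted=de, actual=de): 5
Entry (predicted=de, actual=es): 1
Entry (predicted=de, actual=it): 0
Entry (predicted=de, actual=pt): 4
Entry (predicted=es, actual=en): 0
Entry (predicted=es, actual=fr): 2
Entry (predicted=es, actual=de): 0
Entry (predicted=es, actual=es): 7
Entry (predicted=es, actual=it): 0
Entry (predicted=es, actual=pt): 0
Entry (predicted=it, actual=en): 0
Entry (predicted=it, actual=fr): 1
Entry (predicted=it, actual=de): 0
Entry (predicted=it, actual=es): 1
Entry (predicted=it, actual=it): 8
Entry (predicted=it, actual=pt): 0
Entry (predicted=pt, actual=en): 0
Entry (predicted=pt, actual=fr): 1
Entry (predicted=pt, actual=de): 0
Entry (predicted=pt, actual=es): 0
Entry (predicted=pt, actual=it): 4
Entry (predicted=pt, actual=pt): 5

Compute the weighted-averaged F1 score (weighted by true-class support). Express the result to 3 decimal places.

0.641

Per-class F1 score (2·TP/(2·TP+FP+FN)):
  en: TP=6, FP=0+0+0+0+1=1, FN=1+1+0+0+0=2 → 12/15 = 0.8000
  fr: TP=6, FP=1+0+0+2+1=4, FN=0+1+2+1+1=5 → 12/21 = 0.5714
  de: TP=5, FP=1+1+1+0+4=7, FN=0+0+0+0+0=0 → 10/17 = 0.5882
  es: TP=7, FP=0+2+0+0+0=2, FN=0+0+1+1+0=2 → 14/18 = 0.7778
  it: TP=8, FP=0+1+0+1+0=2, FN=0+2+0+0+4=6 → 16/24 = 0.6667
  pt: TP=5, FP=0+1+0+0+4=5, FN=1+1+4+0+0=6 → 10/21 = 0.4762
Weighted-F1 score = Σ (supportᵢ/N)·F1 scoreᵢ with N=58: (8/58)·0.8000 + (11/58)·0.5714 + (5/58)·0.5882 + (9/58)·0.7778 + (14/58)·0.6667 + (11/58)·0.4762 = 0.641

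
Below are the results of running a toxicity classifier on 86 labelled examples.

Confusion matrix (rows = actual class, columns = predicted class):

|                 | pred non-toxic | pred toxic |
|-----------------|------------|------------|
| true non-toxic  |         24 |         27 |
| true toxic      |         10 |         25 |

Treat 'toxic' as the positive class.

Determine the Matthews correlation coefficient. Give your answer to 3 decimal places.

MCC = (TP·TN − FP·FN) / √((TP+FP)(TP+FN)(TN+FP)(TN+FN))
Numerator = 25·24 − 27·10 = 330
Denominator = √(52·35·51·34) = √3155880 = 1776.4797
MCC = 330 / 1776.4797 = 0.186

0.186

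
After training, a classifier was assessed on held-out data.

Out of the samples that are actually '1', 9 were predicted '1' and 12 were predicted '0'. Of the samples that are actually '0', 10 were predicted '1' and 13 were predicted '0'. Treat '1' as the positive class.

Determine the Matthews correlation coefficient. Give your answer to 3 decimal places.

-0.006

MCC = (TP·TN − FP·FN) / √((TP+FP)(TP+FN)(TN+FP)(TN+FN))
Numerator = 9·13 − 10·12 = -3
Denominator = √(19·21·23·25) = √229425 = 478.9833
MCC = -3 / 478.9833 = -0.006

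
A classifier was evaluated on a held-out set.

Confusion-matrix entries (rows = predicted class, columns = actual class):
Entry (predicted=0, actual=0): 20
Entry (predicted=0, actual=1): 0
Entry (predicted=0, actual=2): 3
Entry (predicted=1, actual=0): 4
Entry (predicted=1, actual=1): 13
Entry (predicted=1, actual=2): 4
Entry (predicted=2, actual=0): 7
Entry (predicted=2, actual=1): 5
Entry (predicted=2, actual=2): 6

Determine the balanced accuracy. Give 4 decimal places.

0.6096

Balanced accuracy = mean of per-class recall.
  0: recall = 20/31 = 0.64516
  1: recall = 13/18 = 0.72222
  2: recall = 6/13 = 0.46154
Mean = (0.64516 + 0.72222 + 0.46154) / 3 = 0.6096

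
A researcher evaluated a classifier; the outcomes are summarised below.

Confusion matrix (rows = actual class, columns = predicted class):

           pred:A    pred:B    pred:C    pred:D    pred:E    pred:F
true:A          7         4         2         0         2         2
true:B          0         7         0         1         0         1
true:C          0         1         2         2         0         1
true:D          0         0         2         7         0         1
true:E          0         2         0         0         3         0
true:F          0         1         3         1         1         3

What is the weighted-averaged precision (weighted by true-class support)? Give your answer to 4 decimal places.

0.6209

Per-class precision (TP/(TP+FP)):
  A: TP=7, FP=0+0+0+0+0=0 → 7/7 = 1.00000
  B: TP=7, FP=4+1+0+2+1=8 → 7/15 = 0.46667
  C: TP=2, FP=2+0+2+0+3=7 → 2/9 = 0.22222
  D: TP=7, FP=0+1+2+0+1=4 → 7/11 = 0.63636
  E: TP=3, FP=2+0+0+0+1=3 → 3/6 = 0.50000
  F: TP=3, FP=2+1+1+1+0=5 → 3/8 = 0.37500
Weighted-precision = Σ (supportᵢ/N)·precisionᵢ with N=56: (17/56)·1.00000 + (9/56)·0.46667 + (6/56)·0.22222 + (10/56)·0.63636 + (5/56)·0.50000 + (9/56)·0.37500 = 0.6209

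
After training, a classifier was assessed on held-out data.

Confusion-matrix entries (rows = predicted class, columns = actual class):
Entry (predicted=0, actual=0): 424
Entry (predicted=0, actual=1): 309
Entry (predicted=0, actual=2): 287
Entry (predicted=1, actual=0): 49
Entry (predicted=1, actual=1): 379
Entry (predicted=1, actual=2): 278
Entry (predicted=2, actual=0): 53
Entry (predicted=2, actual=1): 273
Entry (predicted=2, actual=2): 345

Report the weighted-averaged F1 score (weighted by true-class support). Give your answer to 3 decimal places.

0.468

Per-class F1 score (2·TP/(2·TP+FP+FN)):
  0: TP=424, FP=309+287=596, FN=49+53=102 → 848/1546 = 0.5485
  1: TP=379, FP=49+278=327, FN=309+273=582 → 758/1667 = 0.4547
  2: TP=345, FP=53+273=326, FN=287+278=565 → 690/1581 = 0.4364
Weighted-F1 score = Σ (supportᵢ/N)·F1 scoreᵢ with N=2397: (526/2397)·0.5485 + (961/2397)·0.4547 + (910/2397)·0.4364 = 0.468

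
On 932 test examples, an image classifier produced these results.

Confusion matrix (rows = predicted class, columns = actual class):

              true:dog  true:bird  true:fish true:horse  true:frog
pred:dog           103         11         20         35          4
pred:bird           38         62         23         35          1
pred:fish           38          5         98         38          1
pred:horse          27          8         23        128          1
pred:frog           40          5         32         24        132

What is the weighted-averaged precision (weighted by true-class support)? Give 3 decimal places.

Per-class precision (TP/(TP+FP)):
  dog: TP=103, FP=11+20+35+4=70 → 103/173 = 0.5954
  bird: TP=62, FP=38+23+35+1=97 → 62/159 = 0.3899
  fish: TP=98, FP=38+5+38+1=82 → 98/180 = 0.5444
  horse: TP=128, FP=27+8+23+1=59 → 128/187 = 0.6845
  frog: TP=132, FP=40+5+32+24=101 → 132/233 = 0.5665
Weighted-precision = Σ (supportᵢ/N)·precisionᵢ with N=932: (246/932)·0.5954 + (91/932)·0.3899 + (196/932)·0.5444 + (260/932)·0.6845 + (139/932)·0.5665 = 0.585

0.585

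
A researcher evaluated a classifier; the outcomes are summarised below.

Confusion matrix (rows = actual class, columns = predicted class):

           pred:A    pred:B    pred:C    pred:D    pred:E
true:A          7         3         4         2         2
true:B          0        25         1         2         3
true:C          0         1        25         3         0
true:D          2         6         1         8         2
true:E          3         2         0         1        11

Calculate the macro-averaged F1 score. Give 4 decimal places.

0.6242

Per-class F1 score (2·TP/(2·TP+FP+FN)):
  A: TP=7, FP=0+0+2+3=5, FN=3+4+2+2=11 → 14/30 = 0.46667
  B: TP=25, FP=3+1+6+2=12, FN=0+1+2+3=6 → 50/68 = 0.73529
  C: TP=25, FP=4+1+1+0=6, FN=0+1+3+0=4 → 50/60 = 0.83333
  D: TP=8, FP=2+2+3+1=8, FN=2+6+1+2=11 → 16/35 = 0.45714
  E: TP=11, FP=2+3+0+2=7, FN=3+2+0+1=6 → 22/35 = 0.62857
Macro-F1 score = mean = (0.46667 + 0.73529 + 0.83333 + 0.45714 + 0.62857) / 5 = 0.6242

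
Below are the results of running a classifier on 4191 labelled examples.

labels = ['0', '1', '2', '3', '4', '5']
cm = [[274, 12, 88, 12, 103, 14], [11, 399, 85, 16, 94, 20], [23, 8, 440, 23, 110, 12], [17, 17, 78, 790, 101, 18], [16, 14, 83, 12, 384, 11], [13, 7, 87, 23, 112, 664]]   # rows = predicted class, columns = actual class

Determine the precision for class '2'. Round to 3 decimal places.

0.714

precision = TP/(TP+FP).
2: TP=440, FP=23+8+23+110+12=176 → 440/616 = 0.7143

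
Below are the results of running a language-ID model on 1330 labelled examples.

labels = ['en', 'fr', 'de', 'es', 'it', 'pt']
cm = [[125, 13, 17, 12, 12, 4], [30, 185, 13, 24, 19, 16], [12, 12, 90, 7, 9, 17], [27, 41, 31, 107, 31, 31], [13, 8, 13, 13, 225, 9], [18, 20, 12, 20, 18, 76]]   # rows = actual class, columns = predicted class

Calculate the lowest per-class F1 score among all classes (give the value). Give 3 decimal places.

Per-class F1 score (2·TP/(2·TP+FP+FN)):
  en: TP=125, FP=30+12+27+13+18=100, FN=13+17+12+12+4=58 → 250/408 = 0.6127
  fr: TP=185, FP=13+12+41+8+20=94, FN=30+13+24+19+16=102 → 370/566 = 0.6537
  de: TP=90, FP=17+13+31+13+12=86, FN=12+12+7+9+17=57 → 180/323 = 0.5573
  es: TP=107, FP=12+24+7+13+20=76, FN=27+41+31+31+31=161 → 214/451 = 0.4745
  it: TP=225, FP=12+19+9+31+18=89, FN=13+8+13+13+9=56 → 450/595 = 0.7563
  pt: TP=76, FP=4+16+17+31+9=77, FN=18+20+12+20+18=88 → 152/317 = 0.4795
Lowest is class 'es' with F1 score = 0.475.

0.475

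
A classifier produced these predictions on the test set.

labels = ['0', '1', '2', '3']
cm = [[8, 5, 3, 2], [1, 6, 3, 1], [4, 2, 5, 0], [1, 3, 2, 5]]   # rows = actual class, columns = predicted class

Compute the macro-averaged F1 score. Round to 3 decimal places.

0.472

Per-class F1 score (2·TP/(2·TP+FP+FN)):
  0: TP=8, FP=1+4+1=6, FN=5+3+2=10 → 16/32 = 0.5000
  1: TP=6, FP=5+2+3=10, FN=1+3+1=5 → 12/27 = 0.4444
  2: TP=5, FP=3+3+2=8, FN=4+2+0=6 → 10/24 = 0.4167
  3: TP=5, FP=2+1+0=3, FN=1+3+2=6 → 10/19 = 0.5263
Macro-F1 score = mean = (0.5000 + 0.4444 + 0.4167 + 0.5263) / 4 = 0.472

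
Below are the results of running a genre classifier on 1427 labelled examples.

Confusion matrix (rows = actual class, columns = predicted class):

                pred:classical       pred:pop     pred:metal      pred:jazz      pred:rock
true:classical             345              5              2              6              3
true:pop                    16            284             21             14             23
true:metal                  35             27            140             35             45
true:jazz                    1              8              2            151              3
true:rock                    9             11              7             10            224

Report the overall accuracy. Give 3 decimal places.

Accuracy = trace / total = (345+284+140+151+224=1144) / 1427 = 1144/1427 = 0.802

0.802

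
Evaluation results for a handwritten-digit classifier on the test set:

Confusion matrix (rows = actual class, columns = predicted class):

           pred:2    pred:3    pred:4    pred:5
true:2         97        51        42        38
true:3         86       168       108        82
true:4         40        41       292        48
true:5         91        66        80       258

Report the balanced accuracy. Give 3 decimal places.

0.505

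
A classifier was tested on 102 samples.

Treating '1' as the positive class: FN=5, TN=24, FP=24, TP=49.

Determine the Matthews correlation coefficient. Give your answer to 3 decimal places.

0.451

MCC = (TP·TN − FP·FN) / √((TP+FP)(TP+FN)(TN+FP)(TN+FN))
Numerator = 49·24 − 24·5 = 1056
Denominator = √(73·54·48·29) = √5487264 = 2342.4910
MCC = 1056 / 2342.4910 = 0.451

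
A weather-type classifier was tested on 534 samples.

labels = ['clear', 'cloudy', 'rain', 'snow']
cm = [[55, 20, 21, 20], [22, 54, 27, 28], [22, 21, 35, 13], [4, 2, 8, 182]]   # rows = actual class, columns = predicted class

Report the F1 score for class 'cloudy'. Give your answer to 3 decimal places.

Treat 'cloudy' as positive and all other classes as negative.
F1 score = 2·TP/(2·TP+FP+FN).
cloudy: TP=54, FP=20+21+2=43, FN=22+27+28=77 → 108/228 = 0.4737

0.474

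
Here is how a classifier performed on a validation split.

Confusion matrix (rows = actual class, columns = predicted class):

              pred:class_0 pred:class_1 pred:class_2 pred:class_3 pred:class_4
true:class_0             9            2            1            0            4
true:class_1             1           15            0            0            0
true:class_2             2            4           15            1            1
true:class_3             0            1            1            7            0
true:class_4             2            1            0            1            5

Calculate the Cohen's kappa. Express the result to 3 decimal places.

0.615

Observed agreement pₒ = trace/N = 51/73 = 0.6986
Expected agreement pₑ = Σ (rowᵢ·colᵢ)/N² = (16·14 + 16·23 + 23·17 + 9·9 + 9·10)/73² = 0.2166
κ = (pₒ − pₑ)/(1 − pₑ) = (0.6986 − 0.2166)/(1 − 0.2166) = 0.615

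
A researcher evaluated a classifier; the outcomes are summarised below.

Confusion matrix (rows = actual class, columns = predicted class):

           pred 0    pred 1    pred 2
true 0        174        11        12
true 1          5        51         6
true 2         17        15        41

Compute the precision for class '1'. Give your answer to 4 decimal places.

Treat '1' as positive and all other classes as negative.
precision = TP/(TP+FP).
1: TP=51, FP=11+15=26 → 51/77 = 0.66234

0.6623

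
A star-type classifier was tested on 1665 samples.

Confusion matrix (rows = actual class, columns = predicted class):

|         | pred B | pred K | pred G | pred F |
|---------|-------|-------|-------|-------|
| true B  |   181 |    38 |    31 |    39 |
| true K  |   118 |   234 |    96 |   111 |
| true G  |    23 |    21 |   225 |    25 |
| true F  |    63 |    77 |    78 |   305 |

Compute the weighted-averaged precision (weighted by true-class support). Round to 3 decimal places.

0.586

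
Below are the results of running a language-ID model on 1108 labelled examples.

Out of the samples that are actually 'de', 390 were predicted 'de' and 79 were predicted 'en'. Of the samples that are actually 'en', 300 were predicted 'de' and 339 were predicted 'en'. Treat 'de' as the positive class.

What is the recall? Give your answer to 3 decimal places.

Recall = TP/(TP+FN) = 390/(390+79) = 390/469 = 0.832

0.832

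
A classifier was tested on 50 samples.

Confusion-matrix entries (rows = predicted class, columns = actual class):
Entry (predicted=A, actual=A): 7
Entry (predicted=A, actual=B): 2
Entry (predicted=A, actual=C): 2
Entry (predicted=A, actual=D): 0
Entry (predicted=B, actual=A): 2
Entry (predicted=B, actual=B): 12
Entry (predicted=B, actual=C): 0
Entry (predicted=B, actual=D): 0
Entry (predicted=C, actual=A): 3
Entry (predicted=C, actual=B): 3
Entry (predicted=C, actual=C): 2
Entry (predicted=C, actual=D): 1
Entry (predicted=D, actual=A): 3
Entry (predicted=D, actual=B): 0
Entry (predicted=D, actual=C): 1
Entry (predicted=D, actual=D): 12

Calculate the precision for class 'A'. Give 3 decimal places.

precision = TP/(TP+FP).
A: TP=7, FP=2+2+0=4 → 7/11 = 0.6364

0.636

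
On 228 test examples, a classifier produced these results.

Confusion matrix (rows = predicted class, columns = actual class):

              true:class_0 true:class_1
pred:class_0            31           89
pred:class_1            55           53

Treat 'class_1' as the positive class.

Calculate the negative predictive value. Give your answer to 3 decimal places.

0.258

NPV = TN/(TN+FN) = 31/(31+89) = 0.258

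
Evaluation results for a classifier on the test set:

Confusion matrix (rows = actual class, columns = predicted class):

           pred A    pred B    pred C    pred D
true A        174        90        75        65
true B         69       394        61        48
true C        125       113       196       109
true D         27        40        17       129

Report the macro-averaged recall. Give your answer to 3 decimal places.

0.522

Per-class recall (TP/(TP+FN)):
  A: TP=174, FN=90+75+65=230 → 174/404 = 0.4307
  B: TP=394, FN=69+61+48=178 → 394/572 = 0.6888
  C: TP=196, FN=125+113+109=347 → 196/543 = 0.3610
  D: TP=129, FN=27+40+17=84 → 129/213 = 0.6056
Macro-recall = mean = (0.4307 + 0.6888 + 0.3610 + 0.6056) / 4 = 0.522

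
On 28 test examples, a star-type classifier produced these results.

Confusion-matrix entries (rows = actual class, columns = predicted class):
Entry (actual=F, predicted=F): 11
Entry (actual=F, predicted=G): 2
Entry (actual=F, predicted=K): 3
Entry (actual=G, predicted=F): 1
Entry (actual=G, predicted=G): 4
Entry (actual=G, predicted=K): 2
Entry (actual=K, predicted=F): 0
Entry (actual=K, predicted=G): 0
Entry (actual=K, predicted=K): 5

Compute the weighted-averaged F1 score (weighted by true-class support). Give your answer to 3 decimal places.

Per-class F1 score (2·TP/(2·TP+FP+FN)):
  F: TP=11, FP=1+0=1, FN=2+3=5 → 22/28 = 0.7857
  G: TP=4, FP=2+0=2, FN=1+2=3 → 8/13 = 0.6154
  K: TP=5, FP=3+2=5, FN=0+0=0 → 10/15 = 0.6667
Weighted-F1 score = Σ (supportᵢ/N)·F1 scoreᵢ with N=28: (16/28)·0.7857 + (7/28)·0.6154 + (5/28)·0.6667 = 0.722

0.722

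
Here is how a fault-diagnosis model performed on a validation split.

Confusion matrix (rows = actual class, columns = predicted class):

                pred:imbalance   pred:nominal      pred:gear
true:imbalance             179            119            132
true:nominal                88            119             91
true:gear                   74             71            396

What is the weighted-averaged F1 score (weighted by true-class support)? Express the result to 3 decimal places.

0.540

Per-class F1 score (2·TP/(2·TP+FP+FN)):
  imbalance: TP=179, FP=88+74=162, FN=119+132=251 → 358/771 = 0.4643
  nominal: TP=119, FP=119+71=190, FN=88+91=179 → 238/607 = 0.3921
  gear: TP=396, FP=132+91=223, FN=74+71=145 → 792/1160 = 0.6828
Weighted-F1 score = Σ (supportᵢ/N)·F1 scoreᵢ with N=1269: (430/1269)·0.4643 + (298/1269)·0.3921 + (541/1269)·0.6828 = 0.540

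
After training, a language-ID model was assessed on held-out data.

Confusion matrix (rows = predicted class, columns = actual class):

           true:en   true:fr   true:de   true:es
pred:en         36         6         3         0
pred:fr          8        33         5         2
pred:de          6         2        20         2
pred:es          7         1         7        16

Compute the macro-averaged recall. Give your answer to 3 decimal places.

0.697

Per-class recall (TP/(TP+FN)):
  en: TP=36, FN=8+6+7=21 → 36/57 = 0.6316
  fr: TP=33, FN=6+2+1=9 → 33/42 = 0.7857
  de: TP=20, FN=3+5+7=15 → 20/35 = 0.5714
  es: TP=16, FN=0+2+2=4 → 16/20 = 0.8000
Macro-recall = mean = (0.6316 + 0.7857 + 0.5714 + 0.8000) / 4 = 0.697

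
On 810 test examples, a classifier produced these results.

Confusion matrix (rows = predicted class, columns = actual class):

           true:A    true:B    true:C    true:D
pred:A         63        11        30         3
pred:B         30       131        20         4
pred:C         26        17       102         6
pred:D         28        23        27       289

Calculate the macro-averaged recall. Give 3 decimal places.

Per-class recall (TP/(TP+FN)):
  A: TP=63, FN=30+26+28=84 → 63/147 = 0.4286
  B: TP=131, FN=11+17+23=51 → 131/182 = 0.7198
  C: TP=102, FN=30+20+27=77 → 102/179 = 0.5698
  D: TP=289, FN=3+4+6=13 → 289/302 = 0.9570
Macro-recall = mean = (0.4286 + 0.7198 + 0.5698 + 0.9570) / 4 = 0.669

0.669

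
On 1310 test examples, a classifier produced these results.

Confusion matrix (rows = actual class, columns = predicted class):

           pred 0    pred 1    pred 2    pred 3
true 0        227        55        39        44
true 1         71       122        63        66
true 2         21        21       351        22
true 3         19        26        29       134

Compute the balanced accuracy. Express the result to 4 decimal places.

Balanced accuracy = mean of per-class recall.
  0: recall = 227/365 = 0.62192
  1: recall = 122/322 = 0.37888
  2: recall = 351/415 = 0.84578
  3: recall = 134/208 = 0.64423
Mean = (0.62192 + 0.37888 + 0.84578 + 0.64423) / 4 = 0.6227

0.6227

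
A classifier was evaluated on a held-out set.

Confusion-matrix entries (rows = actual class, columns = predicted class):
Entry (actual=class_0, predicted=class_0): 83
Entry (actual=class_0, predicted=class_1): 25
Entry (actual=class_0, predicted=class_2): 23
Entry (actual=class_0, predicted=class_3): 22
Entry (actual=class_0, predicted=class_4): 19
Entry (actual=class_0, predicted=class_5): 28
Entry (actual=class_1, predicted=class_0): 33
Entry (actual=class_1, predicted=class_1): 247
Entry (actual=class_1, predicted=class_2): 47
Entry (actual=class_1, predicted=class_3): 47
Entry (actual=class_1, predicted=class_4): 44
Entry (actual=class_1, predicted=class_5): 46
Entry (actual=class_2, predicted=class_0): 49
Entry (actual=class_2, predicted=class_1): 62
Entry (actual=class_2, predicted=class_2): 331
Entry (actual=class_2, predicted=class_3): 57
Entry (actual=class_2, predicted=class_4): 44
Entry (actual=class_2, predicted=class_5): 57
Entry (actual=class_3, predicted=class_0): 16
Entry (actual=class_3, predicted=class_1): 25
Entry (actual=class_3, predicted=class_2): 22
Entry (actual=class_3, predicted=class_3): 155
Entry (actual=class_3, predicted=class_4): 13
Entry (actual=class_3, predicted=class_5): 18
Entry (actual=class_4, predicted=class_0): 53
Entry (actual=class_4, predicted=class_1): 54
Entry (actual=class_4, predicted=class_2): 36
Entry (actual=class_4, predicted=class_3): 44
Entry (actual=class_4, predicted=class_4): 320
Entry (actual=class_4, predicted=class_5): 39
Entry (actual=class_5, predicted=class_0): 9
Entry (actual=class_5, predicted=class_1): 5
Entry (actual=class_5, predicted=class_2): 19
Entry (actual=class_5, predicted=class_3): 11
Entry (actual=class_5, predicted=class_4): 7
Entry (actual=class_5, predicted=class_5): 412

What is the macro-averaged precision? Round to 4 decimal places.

Per-class precision (TP/(TP+FP)):
  class_0: TP=83, FP=33+49+16+53+9=160 → 83/243 = 0.34156
  class_1: TP=247, FP=25+62+25+54+5=171 → 247/418 = 0.59091
  class_2: TP=331, FP=23+47+22+36+19=147 → 331/478 = 0.69247
  class_3: TP=155, FP=22+47+57+44+11=181 → 155/336 = 0.46131
  class_4: TP=320, FP=19+44+44+13+7=127 → 320/447 = 0.71588
  class_5: TP=412, FP=28+46+57+18+39=188 → 412/600 = 0.68667
Macro-precision = mean = (0.34156 + 0.59091 + 0.69247 + 0.46131 + 0.71588 + 0.68667) / 6 = 0.5815

0.5815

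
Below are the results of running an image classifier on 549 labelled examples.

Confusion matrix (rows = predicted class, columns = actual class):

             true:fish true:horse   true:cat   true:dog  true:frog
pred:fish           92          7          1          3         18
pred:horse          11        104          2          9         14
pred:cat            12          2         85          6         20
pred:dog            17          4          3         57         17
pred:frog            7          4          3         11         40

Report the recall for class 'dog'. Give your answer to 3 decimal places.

0.663

recall = TP/(TP+FN).
dog: TP=57, FN=3+9+6+11=29 → 57/86 = 0.6628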